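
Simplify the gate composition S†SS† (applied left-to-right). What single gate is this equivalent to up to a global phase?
S†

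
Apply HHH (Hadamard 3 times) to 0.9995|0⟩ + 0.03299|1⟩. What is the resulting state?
0.7301|0⟩ + 0.6834|1⟩

H² = I, so H^3 = H: a single Hadamard. With (a, b) = (0.9995, 0.03299), H gives ((a + b)/√2, (a − b)/√2) = (0.7301, 0.6834).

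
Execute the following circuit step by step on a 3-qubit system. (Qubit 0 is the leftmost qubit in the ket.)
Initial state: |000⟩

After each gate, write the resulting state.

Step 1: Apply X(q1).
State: |010⟩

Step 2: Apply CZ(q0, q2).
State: |010⟩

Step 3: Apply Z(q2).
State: |010⟩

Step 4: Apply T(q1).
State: (1/√2 + (1/√2)i)|010⟩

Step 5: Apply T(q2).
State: (1/√2 + (1/√2)i)|010⟩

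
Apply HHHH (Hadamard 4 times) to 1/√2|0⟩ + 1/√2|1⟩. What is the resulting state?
1/√2|0⟩ + 1/√2|1⟩

H² = I, so an even number of Hadamards cancels: H^4 = I and the state is unchanged.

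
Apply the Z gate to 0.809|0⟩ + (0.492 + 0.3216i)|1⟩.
0.809|0⟩ + (-0.492 - 0.3216i)|1⟩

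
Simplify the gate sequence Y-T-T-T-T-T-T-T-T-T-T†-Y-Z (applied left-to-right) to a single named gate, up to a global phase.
Z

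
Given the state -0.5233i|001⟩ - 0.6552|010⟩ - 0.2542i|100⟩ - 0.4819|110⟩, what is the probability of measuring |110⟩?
0.2322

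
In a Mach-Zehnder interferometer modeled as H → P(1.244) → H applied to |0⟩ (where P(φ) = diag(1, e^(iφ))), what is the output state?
(0.6605 + 0.4735i)|0⟩ + (0.3395 - 0.4735i)|1⟩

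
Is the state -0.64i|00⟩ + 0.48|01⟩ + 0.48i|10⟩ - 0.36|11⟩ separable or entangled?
Separable

Writing the state as a|00⟩ + b|01⟩ + c|10⟩ + d|11⟩, it is a product state iff ad − bc = 0.
Here (a, b, c, d) = (-0.64i, 0.48, 0.48i, -0.36): ad − bc = (-0.64i)(-0.36) − (0.48)(0.48i) = 0, so the state is separable.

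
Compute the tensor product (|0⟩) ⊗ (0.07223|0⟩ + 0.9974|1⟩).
0.07223|00⟩ + 0.9974|01⟩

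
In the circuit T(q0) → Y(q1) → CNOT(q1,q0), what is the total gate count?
3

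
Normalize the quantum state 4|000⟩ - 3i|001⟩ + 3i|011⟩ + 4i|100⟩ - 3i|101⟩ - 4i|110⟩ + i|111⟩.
0.4588|000⟩ - 0.3441i|001⟩ + 0.3441i|011⟩ + 0.4588i|100⟩ - 0.3441i|101⟩ - 0.4588i|110⟩ + 0.1147i|111⟩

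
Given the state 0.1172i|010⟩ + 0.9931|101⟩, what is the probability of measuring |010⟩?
0.01374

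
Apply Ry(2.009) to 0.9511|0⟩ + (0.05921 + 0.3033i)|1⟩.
(0.4603 - 0.256i)|0⟩ + (0.8344 + 0.1627i)|1⟩

Ry(2.009) = [[cos(θ/2), −sin(θ/2)], [sin(θ/2), cos(θ/2)]]; θ = 2.009, cos(θ/2) ≈ 0.53651, sin(θ/2) ≈ 0.843894.
With a = amp(|0⟩) = 0.9511 and b = amp(|1⟩) = (0.05921 + 0.3033i):
new amp(|0⟩) = (0.53651)·a + (-0.843894)·b = (0.4603 - 0.256i)
new amp(|1⟩) = (0.843894)·a + (0.53651)·b = (0.8344 + 0.1627i)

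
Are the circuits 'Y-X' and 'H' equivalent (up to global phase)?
No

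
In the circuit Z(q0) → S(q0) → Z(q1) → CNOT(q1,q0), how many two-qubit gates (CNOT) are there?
1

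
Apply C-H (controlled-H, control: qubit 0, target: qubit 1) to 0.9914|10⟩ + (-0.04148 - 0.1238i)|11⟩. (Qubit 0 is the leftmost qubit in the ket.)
(0.6717 - 0.08754i)|10⟩ + (0.7304 + 0.08754i)|11⟩

C-H leaves the control-|0⟩ kets |00⟩, |01⟩ unchanged and applies H to qubit 1 on the control-|1⟩ pair (|10⟩, |11⟩).
H = [[1/√2, 1/√2], [1/√2, -1/√2]].
With a = amp(|10⟩) = 0.9914 and b = amp(|11⟩) = (-0.04148 - 0.1238i):
new amp(|10⟩) = (1/√2)·a + (1/√2)·b = (0.6717 - 0.08754i)
new amp(|11⟩) = (1/√2)·a + (-1/√2)·b = (0.7304 + 0.08754i)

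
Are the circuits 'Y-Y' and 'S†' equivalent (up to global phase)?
No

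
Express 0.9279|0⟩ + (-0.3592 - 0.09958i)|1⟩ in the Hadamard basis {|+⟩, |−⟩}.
(0.4021 - 0.07041i)|+⟩ + (0.9101 + 0.07041i)|−⟩

With |ψ⟩ = α|0⟩ + β|1⟩, the Hadamard-basis coefficients are ⟨+|ψ⟩ = (α + β)/√2 and ⟨−|ψ⟩ = (α − β)/√2.
Here α = 0.9279, β = (-0.3592 - 0.09958i): (α + β)/√2 = (0.4021 - 0.07041i), (α − β)/√2 = (0.9101 + 0.07041i).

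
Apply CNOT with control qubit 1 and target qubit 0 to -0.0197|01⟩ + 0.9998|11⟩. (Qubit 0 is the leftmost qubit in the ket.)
0.9998|01⟩ - 0.0197|11⟩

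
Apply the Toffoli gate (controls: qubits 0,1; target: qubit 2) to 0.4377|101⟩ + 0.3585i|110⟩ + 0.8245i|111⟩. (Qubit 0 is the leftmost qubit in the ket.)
0.4377|101⟩ + 0.8245i|110⟩ + 0.3585i|111⟩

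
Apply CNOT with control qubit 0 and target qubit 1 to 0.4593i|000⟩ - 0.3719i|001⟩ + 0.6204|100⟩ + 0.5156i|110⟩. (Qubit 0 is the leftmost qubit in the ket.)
0.4593i|000⟩ - 0.3719i|001⟩ + 0.5156i|100⟩ + 0.6204|110⟩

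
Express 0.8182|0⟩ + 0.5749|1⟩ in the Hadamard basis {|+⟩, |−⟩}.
0.9851|+⟩ + 0.172|−⟩

With |ψ⟩ = α|0⟩ + β|1⟩, the Hadamard-basis coefficients are ⟨+|ψ⟩ = (α + β)/√2 and ⟨−|ψ⟩ = (α − β)/√2.
Here α = 0.8182, β = 0.5749: (α + β)/√2 = 0.9851, (α − β)/√2 = 0.172.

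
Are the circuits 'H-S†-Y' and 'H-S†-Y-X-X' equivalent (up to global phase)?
Yes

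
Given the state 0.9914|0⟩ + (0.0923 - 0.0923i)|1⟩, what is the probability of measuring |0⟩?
0.9829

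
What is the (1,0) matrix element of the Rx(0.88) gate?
-0.4259i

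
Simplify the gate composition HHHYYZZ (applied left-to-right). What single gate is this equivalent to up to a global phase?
H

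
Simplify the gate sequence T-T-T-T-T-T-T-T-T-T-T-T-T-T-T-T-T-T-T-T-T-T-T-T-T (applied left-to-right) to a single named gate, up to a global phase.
T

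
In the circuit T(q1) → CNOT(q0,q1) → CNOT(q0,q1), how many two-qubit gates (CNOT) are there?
2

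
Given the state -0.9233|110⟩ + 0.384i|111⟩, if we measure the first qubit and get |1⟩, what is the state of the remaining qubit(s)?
-0.9233|10⟩ + 0.384i|11⟩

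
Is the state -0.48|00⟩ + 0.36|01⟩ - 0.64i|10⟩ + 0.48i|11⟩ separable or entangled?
Separable

Writing the state as a|00⟩ + b|01⟩ + c|10⟩ + d|11⟩, it is a product state iff ad − bc = 0.
Here (a, b, c, d) = (-0.48, 0.36, -0.64i, 0.48i): ad − bc = (-0.48)(0.48i) − (0.36)(-0.64i) = 0, so the state is separable.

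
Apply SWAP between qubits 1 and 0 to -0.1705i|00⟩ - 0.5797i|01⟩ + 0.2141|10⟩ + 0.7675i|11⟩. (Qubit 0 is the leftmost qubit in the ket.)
-0.1705i|00⟩ + 0.2141|01⟩ - 0.5797i|10⟩ + 0.7675i|11⟩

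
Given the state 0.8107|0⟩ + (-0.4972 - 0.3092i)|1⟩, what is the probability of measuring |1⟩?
0.3428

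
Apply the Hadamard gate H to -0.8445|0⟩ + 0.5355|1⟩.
-0.2185|0⟩ - 0.9758|1⟩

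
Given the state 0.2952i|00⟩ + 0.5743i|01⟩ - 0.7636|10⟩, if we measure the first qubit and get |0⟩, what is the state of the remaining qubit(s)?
0.4572i|0⟩ + 0.8894i|1⟩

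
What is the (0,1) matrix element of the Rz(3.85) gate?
0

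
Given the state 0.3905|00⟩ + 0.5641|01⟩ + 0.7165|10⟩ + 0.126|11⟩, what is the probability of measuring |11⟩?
0.01588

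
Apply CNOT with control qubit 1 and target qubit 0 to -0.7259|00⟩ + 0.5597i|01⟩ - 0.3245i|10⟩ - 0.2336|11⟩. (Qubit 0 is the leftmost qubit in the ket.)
-0.7259|00⟩ - 0.2336|01⟩ - 0.3245i|10⟩ + 0.5597i|11⟩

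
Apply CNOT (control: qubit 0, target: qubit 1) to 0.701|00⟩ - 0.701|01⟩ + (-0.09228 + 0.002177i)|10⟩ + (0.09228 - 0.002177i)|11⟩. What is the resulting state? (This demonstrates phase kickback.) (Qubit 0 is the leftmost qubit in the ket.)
0.701|00⟩ - 0.701|01⟩ + (0.09228 - 0.002177i)|10⟩ + (-0.09228 + 0.002177i)|11⟩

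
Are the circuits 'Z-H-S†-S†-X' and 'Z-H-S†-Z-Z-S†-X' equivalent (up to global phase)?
Yes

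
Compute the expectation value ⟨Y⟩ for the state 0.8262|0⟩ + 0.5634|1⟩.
0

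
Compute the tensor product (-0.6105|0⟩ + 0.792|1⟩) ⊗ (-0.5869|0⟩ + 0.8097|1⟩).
0.3583|00⟩ - 0.4943|01⟩ - 0.4648|10⟩ + 0.6413|11⟩

amp(|b₁b₂…⟩) = product of the factor amplitudes for bits b₁, b₂, …; only kets whose every factor amplitude is nonzero survive.
|00⟩: (-0.6105)(-0.5869) = 0.3583
|01⟩: (-0.6105)(0.8097) = -0.4943
|10⟩: (0.792)(-0.5869) = -0.4648
|11⟩: (0.792)(0.8097) = 0.6413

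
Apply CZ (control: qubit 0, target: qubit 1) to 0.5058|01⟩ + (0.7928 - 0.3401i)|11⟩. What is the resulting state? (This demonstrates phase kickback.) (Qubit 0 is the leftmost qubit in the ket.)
0.5058|01⟩ + (-0.7928 + 0.3401i)|11⟩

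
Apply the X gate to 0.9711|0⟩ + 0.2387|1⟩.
0.2387|0⟩ + 0.9711|1⟩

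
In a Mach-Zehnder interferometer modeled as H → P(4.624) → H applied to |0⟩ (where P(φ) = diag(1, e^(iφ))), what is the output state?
(0.4559 - 0.498i)|0⟩ + (0.5441 + 0.498i)|1⟩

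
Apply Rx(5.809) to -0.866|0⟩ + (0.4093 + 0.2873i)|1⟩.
(0.9093 - 0.09614i)|0⟩ + (-0.3978 - 0.07586i)|1⟩

Rx(5.809) = [[cos(θ/2), −i·sin(θ/2)], [−i·sin(θ/2), cos(θ/2)]]; θ = 5.809, cos(θ/2) ≈ -0.972025, sin(θ/2) ≈ 0.234878.
With a = amp(|0⟩) = -0.866 and b = amp(|1⟩) = (0.4093 + 0.2873i):
new amp(|0⟩) = (-0.972025)·a + (-0.234878i)·b = (0.9093 - 0.09614i)
new amp(|1⟩) = (-0.234878i)·a + (-0.972025)·b = (-0.3978 - 0.07586i)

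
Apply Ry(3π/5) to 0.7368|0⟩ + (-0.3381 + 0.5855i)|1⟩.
(0.7066 - 0.4737i)|0⟩ + (0.3974 + 0.3441i)|1⟩

Ry(3π/5) = [[cos(θ/2), −sin(θ/2)], [sin(θ/2), cos(θ/2)]]; θ = 3π/5, cos(θ/2) ≈ 0.587785, sin(θ/2) ≈ 0.809017.
With a = amp(|0⟩) = 0.7368 and b = amp(|1⟩) = (-0.3381 + 0.5855i):
new amp(|0⟩) = (0.587785)·a + (-0.809017)·b = (0.7066 - 0.4737i)
new amp(|1⟩) = (0.809017)·a + (0.587785)·b = (0.3974 + 0.3441i)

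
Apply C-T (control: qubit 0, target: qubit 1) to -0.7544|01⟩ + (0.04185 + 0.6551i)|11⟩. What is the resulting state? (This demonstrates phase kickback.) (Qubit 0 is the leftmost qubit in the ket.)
-0.7544|01⟩ + (-0.4336 + 0.4928i)|11⟩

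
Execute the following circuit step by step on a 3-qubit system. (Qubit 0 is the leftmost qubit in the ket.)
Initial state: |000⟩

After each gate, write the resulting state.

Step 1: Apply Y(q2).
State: i|001⟩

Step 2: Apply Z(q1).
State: i|001⟩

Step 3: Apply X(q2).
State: i|000⟩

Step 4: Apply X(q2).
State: i|001⟩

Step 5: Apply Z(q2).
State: -i|001⟩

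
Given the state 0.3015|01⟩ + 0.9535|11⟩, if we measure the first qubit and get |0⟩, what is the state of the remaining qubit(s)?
|1⟩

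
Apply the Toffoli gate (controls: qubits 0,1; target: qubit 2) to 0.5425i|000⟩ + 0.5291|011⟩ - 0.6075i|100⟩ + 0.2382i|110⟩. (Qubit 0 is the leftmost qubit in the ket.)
0.5425i|000⟩ + 0.5291|011⟩ - 0.6075i|100⟩ + 0.2382i|111⟩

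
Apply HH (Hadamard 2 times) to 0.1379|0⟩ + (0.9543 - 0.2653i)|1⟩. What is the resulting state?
0.1379|0⟩ + (0.9543 - 0.2653i)|1⟩

H² = I, so an even number of Hadamards cancels: H^2 = I and the state is unchanged.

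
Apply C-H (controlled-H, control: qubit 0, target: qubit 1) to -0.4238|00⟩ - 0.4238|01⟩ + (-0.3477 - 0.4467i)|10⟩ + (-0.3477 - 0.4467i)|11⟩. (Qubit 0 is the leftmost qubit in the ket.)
-0.4238|00⟩ - 0.4238|01⟩ + (-0.4917 - 0.6317i)|10⟩

C-H leaves the control-|0⟩ kets |00⟩, |01⟩ unchanged and applies H to qubit 1 on the control-|1⟩ pair (|10⟩, |11⟩).
H = [[1/√2, 1/√2], [1/√2, -1/√2]].
With a = amp(|10⟩) = (-0.3477 - 0.4467i) and b = amp(|11⟩) = (-0.3477 - 0.4467i):
new amp(|10⟩) = (1/√2)·a + (1/√2)·b = (-0.4917 - 0.6317i)
new amp(|11⟩) = (1/√2)·a + (-1/√2)·b = 0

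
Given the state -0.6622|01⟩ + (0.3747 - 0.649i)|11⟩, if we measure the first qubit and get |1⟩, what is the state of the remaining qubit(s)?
(0.5 - 0.866i)|1⟩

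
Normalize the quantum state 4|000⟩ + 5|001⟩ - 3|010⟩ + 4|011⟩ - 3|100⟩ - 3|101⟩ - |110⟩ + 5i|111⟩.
0.3814|000⟩ + 0.4767|001⟩ - 0.286|010⟩ + 0.3814|011⟩ - 0.286|100⟩ - 0.286|101⟩ - 0.09535|110⟩ + 0.4767i|111⟩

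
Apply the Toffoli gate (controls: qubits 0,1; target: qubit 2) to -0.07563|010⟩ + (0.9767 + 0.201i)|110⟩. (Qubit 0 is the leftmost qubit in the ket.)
-0.07563|010⟩ + (0.9767 + 0.201i)|111⟩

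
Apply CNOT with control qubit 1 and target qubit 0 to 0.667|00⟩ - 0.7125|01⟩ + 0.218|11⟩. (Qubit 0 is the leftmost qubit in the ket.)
0.667|00⟩ + 0.218|01⟩ - 0.7125|11⟩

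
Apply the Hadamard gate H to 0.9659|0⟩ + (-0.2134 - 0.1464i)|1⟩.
(0.5321 - 0.1035i)|0⟩ + (0.8339 + 0.1035i)|1⟩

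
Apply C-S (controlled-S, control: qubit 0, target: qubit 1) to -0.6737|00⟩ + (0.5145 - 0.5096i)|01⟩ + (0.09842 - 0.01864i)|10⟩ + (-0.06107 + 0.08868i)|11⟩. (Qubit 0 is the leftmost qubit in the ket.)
-0.6737|00⟩ + (0.5145 - 0.5096i)|01⟩ + (0.09842 - 0.01864i)|10⟩ + (-0.08868 - 0.06107i)|11⟩

C-S leaves the control-|0⟩ kets |00⟩, |01⟩ unchanged and applies S to qubit 1 on the control-|1⟩ pair (|10⟩, |11⟩).
S = [[1, 0], [0, i]].
With a = amp(|10⟩) = (0.09842 - 0.01864i) and b = amp(|11⟩) = (-0.06107 + 0.08868i):
new amp(|10⟩) = (1)·a = (0.09842 - 0.01864i)
new amp(|11⟩) = (i)·b = (-0.08868 - 0.06107i)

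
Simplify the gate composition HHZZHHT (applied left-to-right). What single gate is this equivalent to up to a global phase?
T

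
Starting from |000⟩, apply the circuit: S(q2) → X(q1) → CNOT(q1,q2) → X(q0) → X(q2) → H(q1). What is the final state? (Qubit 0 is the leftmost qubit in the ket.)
1/√2|100⟩ - 1/√2|110⟩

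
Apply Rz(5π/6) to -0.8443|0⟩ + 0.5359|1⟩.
(-0.2185 + 0.8155i)|0⟩ + (0.1387 + 0.5176i)|1⟩

Rz(5π/6) = [[e^(−iθ/2), 0], [0, e^(iθ/2)]] with e^(±iθ/2) = cos(θ/2) ± i·sin(θ/2); θ = 5π/6, cos(θ/2) ≈ 0.258819, sin(θ/2) ≈ 0.965926.
With a = amp(|0⟩) = -0.8443 and b = amp(|1⟩) = 0.5359:
new amp(|0⟩) = (0.258819 - 0.965926i)·a = (-0.2185 + 0.8155i)
new amp(|1⟩) = (0.258819 + 0.965926i)·b = (0.1387 + 0.5176i)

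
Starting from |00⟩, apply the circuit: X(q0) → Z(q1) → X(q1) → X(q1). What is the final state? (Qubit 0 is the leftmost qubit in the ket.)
|10⟩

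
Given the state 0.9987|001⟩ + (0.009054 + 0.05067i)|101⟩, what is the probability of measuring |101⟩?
0.002649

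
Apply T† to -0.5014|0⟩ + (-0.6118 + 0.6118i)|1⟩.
-0.5014|0⟩ + 0.8652i|1⟩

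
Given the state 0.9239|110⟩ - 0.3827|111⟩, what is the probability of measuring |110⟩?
0.8536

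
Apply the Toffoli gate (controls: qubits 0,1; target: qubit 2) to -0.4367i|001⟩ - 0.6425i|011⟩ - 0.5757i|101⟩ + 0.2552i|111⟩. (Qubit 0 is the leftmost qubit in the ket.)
-0.4367i|001⟩ - 0.6425i|011⟩ - 0.5757i|101⟩ + 0.2552i|110⟩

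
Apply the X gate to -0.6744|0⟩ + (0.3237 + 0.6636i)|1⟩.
(0.3237 + 0.6636i)|0⟩ - 0.6744|1⟩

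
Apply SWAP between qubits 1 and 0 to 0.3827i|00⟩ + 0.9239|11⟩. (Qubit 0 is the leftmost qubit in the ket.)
0.3827i|00⟩ + 0.9239|11⟩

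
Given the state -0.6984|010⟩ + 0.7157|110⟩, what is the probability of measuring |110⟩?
0.5122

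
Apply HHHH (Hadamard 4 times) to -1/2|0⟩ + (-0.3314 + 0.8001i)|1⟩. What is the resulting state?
-1/2|0⟩ + (-0.3314 + 0.8001i)|1⟩

H² = I, so an even number of Hadamards cancels: H^4 = I and the state is unchanged.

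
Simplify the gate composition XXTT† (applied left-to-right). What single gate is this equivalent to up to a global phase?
I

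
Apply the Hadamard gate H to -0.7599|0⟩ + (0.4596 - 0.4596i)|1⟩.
(-0.2123 - 0.325i)|0⟩ + (-0.8623 + 0.325i)|1⟩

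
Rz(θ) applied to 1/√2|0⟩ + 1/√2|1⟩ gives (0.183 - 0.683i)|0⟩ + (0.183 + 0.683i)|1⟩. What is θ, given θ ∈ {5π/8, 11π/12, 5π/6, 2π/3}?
5π/6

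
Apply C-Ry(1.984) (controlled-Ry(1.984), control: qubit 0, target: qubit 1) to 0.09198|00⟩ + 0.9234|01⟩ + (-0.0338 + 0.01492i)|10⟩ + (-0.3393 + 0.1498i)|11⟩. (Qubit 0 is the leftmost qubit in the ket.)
0.09198|00⟩ + 0.9234|01⟩ + (0.2655 - 0.1172i)|10⟩ + (-0.2139 + 0.09443i)|11⟩

C-Ry(1.984) leaves the control-|0⟩ kets |00⟩, |01⟩ unchanged and applies Ry(1.984) to qubit 1 on the control-|1⟩ pair (|10⟩, |11⟩).
Ry(1.984) = [[cos(θ/2), −sin(θ/2)], [sin(θ/2), cos(θ/2)]]; θ = 1.984, cos(θ/2) ≈ 0.547017, sin(θ/2) ≈ 0.837122.
With a = amp(|10⟩) = (-0.0338 + 0.01492i) and b = amp(|11⟩) = (-0.3393 + 0.1498i):
new amp(|10⟩) = (0.547017)·a + (-0.837122)·b = (0.2655 - 0.1172i)
new amp(|11⟩) = (0.837122)·a + (0.547017)·b = (-0.2139 + 0.09443i)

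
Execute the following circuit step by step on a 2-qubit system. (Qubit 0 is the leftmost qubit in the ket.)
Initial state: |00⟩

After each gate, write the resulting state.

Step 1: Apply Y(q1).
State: i|01⟩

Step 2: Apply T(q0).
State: i|01⟩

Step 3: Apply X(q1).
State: i|00⟩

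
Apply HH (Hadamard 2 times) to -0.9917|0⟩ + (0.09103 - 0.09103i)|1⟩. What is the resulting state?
-0.9917|0⟩ + (0.09103 - 0.09103i)|1⟩

H² = I, so an even number of Hadamards cancels: H^2 = I and the state is unchanged.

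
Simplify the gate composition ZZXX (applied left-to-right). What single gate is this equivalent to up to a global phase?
I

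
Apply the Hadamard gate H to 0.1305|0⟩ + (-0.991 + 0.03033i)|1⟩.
(-0.6085 + 0.02145i)|0⟩ + (0.793 - 0.02145i)|1⟩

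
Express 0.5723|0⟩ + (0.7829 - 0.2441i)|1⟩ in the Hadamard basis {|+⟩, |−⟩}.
(0.9583 - 0.1726i)|+⟩ + (-0.1489 + 0.1726i)|−⟩

With |ψ⟩ = α|0⟩ + β|1⟩, the Hadamard-basis coefficients are ⟨+|ψ⟩ = (α + β)/√2 and ⟨−|ψ⟩ = (α − β)/√2.
Here α = 0.5723, β = (0.7829 - 0.2441i): (α + β)/√2 = (0.9583 - 0.1726i), (α − β)/√2 = (-0.1489 + 0.1726i).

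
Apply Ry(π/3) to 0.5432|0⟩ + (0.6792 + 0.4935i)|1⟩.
(0.1308 - 0.2468i)|0⟩ + (0.8598 + 0.4274i)|1⟩

Ry(π/3) = [[cos(θ/2), −sin(θ/2)], [sin(θ/2), cos(θ/2)]]; θ = π/3, cos(θ/2) ≈ 0.866025, sin(θ/2) ≈ 0.5.
With a = amp(|0⟩) = 0.5432 and b = amp(|1⟩) = (0.6792 + 0.4935i):
new amp(|0⟩) = (0.866025)·a + (-0.5)·b = (0.1308 - 0.2468i)
new amp(|1⟩) = (0.5)·a + (0.866025)·b = (0.8598 + 0.4274i)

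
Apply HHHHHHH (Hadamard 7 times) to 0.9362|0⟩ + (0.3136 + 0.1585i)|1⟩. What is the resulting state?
(0.8837 + 0.1121i)|0⟩ + (0.4402 - 0.1121i)|1⟩

H² = I, so H^7 = H: a single Hadamard. With (a, b) = (0.9362, (0.3136 + 0.1585i)), H gives ((a + b)/√2, (a − b)/√2) = ((0.8837 + 0.1121i), (0.4402 - 0.1121i)).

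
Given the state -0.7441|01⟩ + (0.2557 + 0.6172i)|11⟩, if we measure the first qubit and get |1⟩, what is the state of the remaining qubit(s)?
(0.3827 + 0.9239i)|1⟩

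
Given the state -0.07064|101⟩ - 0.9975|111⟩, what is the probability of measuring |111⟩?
0.995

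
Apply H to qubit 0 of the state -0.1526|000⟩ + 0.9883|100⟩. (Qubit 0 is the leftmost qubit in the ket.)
0.5909|000⟩ - 0.8067|100⟩

H on qubit 0 mixes each pair of kets that differ only in qubit 0: amplitudes (a, b) of (|…0…⟩, |…1…⟩) become ((a + b)/√2, (a − b)/√2). Kets absent from the input have amplitude 0.
(|000⟩, |100⟩): (a, b) = (-0.1526, 0.9883) → (0.5909, -0.8067)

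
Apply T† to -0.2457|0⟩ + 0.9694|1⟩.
-0.2457|0⟩ + (0.6855 - 0.6855i)|1⟩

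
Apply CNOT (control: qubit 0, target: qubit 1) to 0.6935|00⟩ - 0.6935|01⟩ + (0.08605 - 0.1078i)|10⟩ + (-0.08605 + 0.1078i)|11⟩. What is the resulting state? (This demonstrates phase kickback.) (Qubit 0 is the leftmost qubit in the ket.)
0.6935|00⟩ - 0.6935|01⟩ + (-0.08605 + 0.1078i)|10⟩ + (0.08605 - 0.1078i)|11⟩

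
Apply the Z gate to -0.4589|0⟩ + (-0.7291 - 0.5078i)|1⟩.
-0.4589|0⟩ + (0.7291 + 0.5078i)|1⟩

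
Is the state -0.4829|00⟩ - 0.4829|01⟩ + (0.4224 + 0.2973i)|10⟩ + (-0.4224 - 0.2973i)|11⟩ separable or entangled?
Entangled

Writing the state as a|00⟩ + b|01⟩ + c|10⟩ + d|11⟩, it is a product state iff ad − bc = 0.
Here (a, b, c, d) = (-0.4829, -0.4829, (0.4224 + 0.2973i), (-0.4224 - 0.2973i)): ad − bc = (-0.4829)(-0.4224 - 0.2973i) − (-0.4829)(0.4224 + 0.2973i) = (0.408 + 0.2871i) ≠ 0, so the state is entangled.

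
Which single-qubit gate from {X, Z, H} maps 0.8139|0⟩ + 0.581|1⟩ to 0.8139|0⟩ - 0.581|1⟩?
Z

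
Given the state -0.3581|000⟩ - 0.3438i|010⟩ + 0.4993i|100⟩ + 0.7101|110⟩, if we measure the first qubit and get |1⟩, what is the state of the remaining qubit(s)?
0.5752i|00⟩ + 0.818|10⟩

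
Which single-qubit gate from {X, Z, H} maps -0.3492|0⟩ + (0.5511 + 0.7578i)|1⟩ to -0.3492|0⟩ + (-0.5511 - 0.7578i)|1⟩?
Z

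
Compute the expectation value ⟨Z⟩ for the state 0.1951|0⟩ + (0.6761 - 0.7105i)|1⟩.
-0.9239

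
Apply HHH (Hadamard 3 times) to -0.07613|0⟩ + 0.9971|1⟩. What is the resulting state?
0.6512|0⟩ - 0.7589|1⟩

H² = I, so H^3 = H: a single Hadamard. With (a, b) = (-0.07613, 0.9971), H gives ((a + b)/√2, (a − b)/√2) = (0.6512, -0.7589).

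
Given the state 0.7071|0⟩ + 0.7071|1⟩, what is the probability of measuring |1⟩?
0.5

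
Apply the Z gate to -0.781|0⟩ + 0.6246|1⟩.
-0.781|0⟩ - 0.6246|1⟩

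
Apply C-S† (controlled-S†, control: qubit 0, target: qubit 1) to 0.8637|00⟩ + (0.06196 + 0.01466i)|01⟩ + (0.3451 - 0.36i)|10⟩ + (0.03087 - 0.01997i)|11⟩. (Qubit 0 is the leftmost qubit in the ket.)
0.8637|00⟩ + (0.06196 + 0.01466i)|01⟩ + (0.3451 - 0.36i)|10⟩ + (-0.01997 - 0.03087i)|11⟩

C-S† leaves the control-|0⟩ kets |00⟩, |01⟩ unchanged and applies S† to qubit 1 on the control-|1⟩ pair (|10⟩, |11⟩).
S† = [[1, 0], [0, -i]].
With a = amp(|10⟩) = (0.3451 - 0.36i) and b = amp(|11⟩) = (0.03087 - 0.01997i):
new amp(|10⟩) = (1)·a = (0.3451 - 0.36i)
new amp(|11⟩) = (-i)·b = (-0.01997 - 0.03087i)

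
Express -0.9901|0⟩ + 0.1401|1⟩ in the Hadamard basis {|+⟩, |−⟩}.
-0.601|+⟩ - 0.7992|−⟩

With |ψ⟩ = α|0⟩ + β|1⟩, the Hadamard-basis coefficients are ⟨+|ψ⟩ = (α + β)/√2 and ⟨−|ψ⟩ = (α − β)/√2.
Here α = -0.9901, β = 0.1401: (α + β)/√2 = -0.601, (α − β)/√2 = -0.7992.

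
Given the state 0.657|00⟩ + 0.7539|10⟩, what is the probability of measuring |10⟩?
0.5684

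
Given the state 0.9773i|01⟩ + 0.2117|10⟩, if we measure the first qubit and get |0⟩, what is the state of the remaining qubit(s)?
i|1⟩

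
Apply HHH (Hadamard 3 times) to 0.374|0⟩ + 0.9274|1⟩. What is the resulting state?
0.9202|0⟩ - 0.3913|1⟩

H² = I, so H^3 = H: a single Hadamard. With (a, b) = (0.374, 0.9274), H gives ((a + b)/√2, (a − b)/√2) = (0.9202, -0.3913).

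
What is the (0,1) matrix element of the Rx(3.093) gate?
-0.9997i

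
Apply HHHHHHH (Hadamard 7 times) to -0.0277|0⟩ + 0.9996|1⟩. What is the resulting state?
0.6872|0⟩ - 0.7264|1⟩

H² = I, so H^7 = H: a single Hadamard. With (a, b) = (-0.0277, 0.9996), H gives ((a + b)/√2, (a − b)/√2) = (0.6872, -0.7264).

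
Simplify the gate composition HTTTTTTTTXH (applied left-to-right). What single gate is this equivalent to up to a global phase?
Z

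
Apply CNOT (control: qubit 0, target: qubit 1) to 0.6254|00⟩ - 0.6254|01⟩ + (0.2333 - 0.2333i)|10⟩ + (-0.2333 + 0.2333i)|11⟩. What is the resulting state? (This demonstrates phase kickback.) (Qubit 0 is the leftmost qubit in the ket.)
0.6254|00⟩ - 0.6254|01⟩ + (-0.2333 + 0.2333i)|10⟩ + (0.2333 - 0.2333i)|11⟩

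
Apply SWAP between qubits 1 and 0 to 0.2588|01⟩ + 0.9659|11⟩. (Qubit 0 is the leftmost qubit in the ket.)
0.2588|10⟩ + 0.9659|11⟩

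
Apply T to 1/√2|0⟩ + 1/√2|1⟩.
1/√2|0⟩ + (1/2 + (1/2)i)|1⟩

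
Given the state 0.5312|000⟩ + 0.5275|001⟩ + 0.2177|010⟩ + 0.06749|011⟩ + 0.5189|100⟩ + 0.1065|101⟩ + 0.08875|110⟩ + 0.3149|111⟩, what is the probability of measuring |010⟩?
0.04739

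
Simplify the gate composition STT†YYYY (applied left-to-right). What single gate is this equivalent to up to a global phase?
S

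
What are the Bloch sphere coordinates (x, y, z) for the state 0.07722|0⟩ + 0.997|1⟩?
(0.154, 0, -0.988)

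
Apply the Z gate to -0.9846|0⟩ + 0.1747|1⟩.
-0.9846|0⟩ - 0.1747|1⟩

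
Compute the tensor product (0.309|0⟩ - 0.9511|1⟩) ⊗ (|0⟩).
0.309|00⟩ - 0.9511|10⟩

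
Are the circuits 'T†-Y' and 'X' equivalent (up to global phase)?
No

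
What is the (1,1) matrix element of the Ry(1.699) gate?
0.6604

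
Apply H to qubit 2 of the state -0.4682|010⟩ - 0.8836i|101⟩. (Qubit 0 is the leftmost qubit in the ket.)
-0.3311|010⟩ - 0.3311|011⟩ - 0.6248i|100⟩ + 0.6248i|101⟩

H on qubit 2 mixes each pair of kets that differ only in qubit 2: amplitudes (a, b) of (|…0…⟩, |…1…⟩) become ((a + b)/√2, (a − b)/√2). Kets absent from the input have amplitude 0.
(|010⟩, |011⟩): (a, b) = (-0.4682, 0) → (-0.3311, -0.3311)
(|100⟩, |101⟩): (a, b) = (0, -0.8836i) → (-0.6248i, 0.6248i)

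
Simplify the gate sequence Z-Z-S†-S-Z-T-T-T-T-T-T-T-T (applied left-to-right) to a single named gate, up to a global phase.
Z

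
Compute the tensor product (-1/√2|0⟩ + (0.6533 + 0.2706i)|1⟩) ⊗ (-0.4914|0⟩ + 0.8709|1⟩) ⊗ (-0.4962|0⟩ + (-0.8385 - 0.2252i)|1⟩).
-0.1724|000⟩ + (-0.2914 - 0.07825i)|001⟩ + 0.3056|010⟩ + (0.5164 + 0.1387i)|011⟩ + (0.1593 + 0.06598i)|100⟩ + (0.2392 + 0.1838i)|101⟩ + (-0.2823 - 0.1169i)|110⟩ + (-0.424 - 0.3257i)|111⟩

amp(|b₁b₂…⟩) = product of the factor amplitudes for bits b₁, b₂, …; only kets whose every factor amplitude is nonzero survive.
|000⟩: (-1/√2)(-0.4914)(-0.4962) = -0.1724
|001⟩: (-1/√2)(-0.4914)(-0.8385 - 0.2252i) = (-0.2914 - 0.07825i)
|010⟩: (-1/√2)(0.8709)(-0.4962) = 0.3056
|011⟩: (-1/√2)(0.8709)(-0.8385 - 0.2252i) = (0.5164 + 0.1387i)
|100⟩: (0.6533 + 0.2706i)(-0.4914)(-0.4962) = (0.1593 + 0.06598i)
|101⟩: (0.6533 + 0.2706i)(-0.4914)(-0.8385 - 0.2252i) = (0.2392 + 0.1838i)
|110⟩: (0.6533 + 0.2706i)(0.8709)(-0.4962) = (-0.2823 - 0.1169i)
|111⟩: (0.6533 + 0.2706i)(0.8709)(-0.8385 - 0.2252i) = (-0.424 - 0.3257i)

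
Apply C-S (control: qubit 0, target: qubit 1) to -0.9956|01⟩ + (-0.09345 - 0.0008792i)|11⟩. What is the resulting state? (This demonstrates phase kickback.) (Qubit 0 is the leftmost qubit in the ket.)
-0.9956|01⟩ + (0.0008792 - 0.09345i)|11⟩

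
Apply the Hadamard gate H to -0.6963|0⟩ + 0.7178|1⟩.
0.0152|0⟩ - 0.9999|1⟩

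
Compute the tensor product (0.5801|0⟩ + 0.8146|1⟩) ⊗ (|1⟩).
0.5801|01⟩ + 0.8146|11⟩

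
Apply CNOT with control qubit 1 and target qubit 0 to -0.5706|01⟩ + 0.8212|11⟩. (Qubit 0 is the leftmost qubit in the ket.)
0.8212|01⟩ - 0.5706|11⟩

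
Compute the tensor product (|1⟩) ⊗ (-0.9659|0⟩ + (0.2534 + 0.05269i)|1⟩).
-0.9659|10⟩ + (0.2534 + 0.05269i)|11⟩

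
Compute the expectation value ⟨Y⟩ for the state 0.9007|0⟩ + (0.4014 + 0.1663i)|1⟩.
0.2996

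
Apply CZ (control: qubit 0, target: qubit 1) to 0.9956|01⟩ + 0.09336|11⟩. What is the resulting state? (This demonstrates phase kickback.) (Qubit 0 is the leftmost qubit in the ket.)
0.9956|01⟩ - 0.09336|11⟩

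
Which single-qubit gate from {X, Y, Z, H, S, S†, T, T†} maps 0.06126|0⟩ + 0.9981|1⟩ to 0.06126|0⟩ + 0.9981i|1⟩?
S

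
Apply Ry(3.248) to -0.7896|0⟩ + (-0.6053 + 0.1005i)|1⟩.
(0.6464 - 0.1004i)|0⟩ + (-0.7563 - 0.005344i)|1⟩

Ry(3.248) = [[cos(θ/2), −sin(θ/2)], [sin(θ/2), cos(θ/2)]]; θ = 3.248, cos(θ/2) ≈ -0.0531786, sin(θ/2) ≈ 0.998585.
With a = amp(|0⟩) = -0.7896 and b = amp(|1⟩) = (-0.6053 + 0.1005i):
new amp(|0⟩) = (-0.0531786)·a + (-0.998585)·b = (0.6464 - 0.1004i)
new amp(|1⟩) = (0.998585)·a + (-0.0531786)·b = (-0.7563 - 0.005344i)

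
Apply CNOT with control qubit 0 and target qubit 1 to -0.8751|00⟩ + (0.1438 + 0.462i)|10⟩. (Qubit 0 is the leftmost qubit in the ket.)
-0.8751|00⟩ + (0.1438 + 0.462i)|11⟩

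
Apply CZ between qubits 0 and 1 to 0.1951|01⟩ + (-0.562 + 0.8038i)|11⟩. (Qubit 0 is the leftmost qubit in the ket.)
0.1951|01⟩ + (0.562 - 0.8038i)|11⟩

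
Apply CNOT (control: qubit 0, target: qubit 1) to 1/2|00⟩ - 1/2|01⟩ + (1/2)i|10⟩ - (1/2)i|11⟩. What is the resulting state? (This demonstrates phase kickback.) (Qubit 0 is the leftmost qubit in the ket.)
1/2|00⟩ - 1/2|01⟩ - (1/2)i|10⟩ + (1/2)i|11⟩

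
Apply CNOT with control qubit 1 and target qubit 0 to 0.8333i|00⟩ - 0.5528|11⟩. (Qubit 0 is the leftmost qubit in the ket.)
0.8333i|00⟩ - 0.5528|01⟩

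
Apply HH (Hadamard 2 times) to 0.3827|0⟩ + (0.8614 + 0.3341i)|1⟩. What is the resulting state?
0.3827|0⟩ + (0.8614 + 0.3341i)|1⟩

H² = I, so an even number of Hadamards cancels: H^2 = I and the state is unchanged.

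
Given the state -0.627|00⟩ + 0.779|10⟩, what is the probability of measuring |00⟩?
0.3931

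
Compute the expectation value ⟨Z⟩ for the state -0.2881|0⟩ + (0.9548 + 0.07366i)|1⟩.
-0.8341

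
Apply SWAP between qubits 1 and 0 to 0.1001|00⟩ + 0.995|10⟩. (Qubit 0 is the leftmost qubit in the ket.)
0.1001|00⟩ + 0.995|01⟩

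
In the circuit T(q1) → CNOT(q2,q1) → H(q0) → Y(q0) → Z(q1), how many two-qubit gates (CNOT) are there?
1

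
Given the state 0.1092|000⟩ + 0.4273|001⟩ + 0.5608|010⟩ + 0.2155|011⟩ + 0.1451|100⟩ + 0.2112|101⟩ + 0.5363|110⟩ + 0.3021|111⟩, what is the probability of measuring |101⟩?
0.04461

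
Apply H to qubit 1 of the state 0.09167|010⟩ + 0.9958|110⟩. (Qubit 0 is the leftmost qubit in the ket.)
0.06482|000⟩ - 0.06482|010⟩ + 0.7041|100⟩ - 0.7041|110⟩

H on qubit 1 mixes each pair of kets that differ only in qubit 1: amplitudes (a, b) of (|…0…⟩, |…1…⟩) become ((a + b)/√2, (a − b)/√2). Kets absent from the input have amplitude 0.
(|000⟩, |010⟩): (a, b) = (0, 0.09167) → (0.06482, -0.06482)
(|100⟩, |110⟩): (a, b) = (0, 0.9958) → (0.7041, -0.7041)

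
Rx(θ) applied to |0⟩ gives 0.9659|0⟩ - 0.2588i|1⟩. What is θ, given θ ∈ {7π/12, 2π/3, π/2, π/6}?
π/6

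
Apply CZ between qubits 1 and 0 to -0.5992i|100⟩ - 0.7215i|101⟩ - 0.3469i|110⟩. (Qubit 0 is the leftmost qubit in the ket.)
-0.5992i|100⟩ - 0.7215i|101⟩ + 0.3469i|110⟩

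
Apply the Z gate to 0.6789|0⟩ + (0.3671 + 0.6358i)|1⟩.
0.6789|0⟩ + (-0.3671 - 0.6358i)|1⟩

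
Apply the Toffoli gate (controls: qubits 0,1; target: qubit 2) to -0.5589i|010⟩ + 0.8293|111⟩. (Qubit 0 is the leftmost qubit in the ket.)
-0.5589i|010⟩ + 0.8293|110⟩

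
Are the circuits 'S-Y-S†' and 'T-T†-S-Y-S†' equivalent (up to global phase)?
Yes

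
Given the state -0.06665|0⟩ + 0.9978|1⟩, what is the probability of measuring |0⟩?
0.004442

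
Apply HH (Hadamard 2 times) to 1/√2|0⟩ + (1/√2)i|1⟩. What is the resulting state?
1/√2|0⟩ + (1/√2)i|1⟩

H² = I, so an even number of Hadamards cancels: H^2 = I and the state is unchanged.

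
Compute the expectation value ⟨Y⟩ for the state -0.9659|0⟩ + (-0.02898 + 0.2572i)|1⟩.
-0.4969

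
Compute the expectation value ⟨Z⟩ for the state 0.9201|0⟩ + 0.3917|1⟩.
0.6932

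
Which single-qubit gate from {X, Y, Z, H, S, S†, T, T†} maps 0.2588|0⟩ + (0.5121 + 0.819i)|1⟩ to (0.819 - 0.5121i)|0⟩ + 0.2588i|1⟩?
Y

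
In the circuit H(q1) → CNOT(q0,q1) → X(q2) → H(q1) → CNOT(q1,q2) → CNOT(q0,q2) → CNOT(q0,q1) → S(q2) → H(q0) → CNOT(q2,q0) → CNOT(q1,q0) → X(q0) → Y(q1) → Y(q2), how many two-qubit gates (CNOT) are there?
6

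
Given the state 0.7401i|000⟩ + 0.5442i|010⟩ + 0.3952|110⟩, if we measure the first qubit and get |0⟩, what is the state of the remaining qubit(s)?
0.8056i|00⟩ + 0.5924i|10⟩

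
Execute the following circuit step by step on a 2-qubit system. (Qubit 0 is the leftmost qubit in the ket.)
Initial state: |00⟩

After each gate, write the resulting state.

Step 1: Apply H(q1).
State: 1/√2|00⟩ + 1/√2|01⟩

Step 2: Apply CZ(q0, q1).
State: 1/√2|00⟩ + 1/√2|01⟩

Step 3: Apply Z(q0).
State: 1/√2|00⟩ + 1/√2|01⟩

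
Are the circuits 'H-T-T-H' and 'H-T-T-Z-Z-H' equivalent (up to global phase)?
Yes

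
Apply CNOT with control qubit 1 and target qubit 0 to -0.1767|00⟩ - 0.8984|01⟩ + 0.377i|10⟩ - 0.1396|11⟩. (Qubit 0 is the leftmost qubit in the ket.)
-0.1767|00⟩ - 0.1396|01⟩ + 0.377i|10⟩ - 0.8984|11⟩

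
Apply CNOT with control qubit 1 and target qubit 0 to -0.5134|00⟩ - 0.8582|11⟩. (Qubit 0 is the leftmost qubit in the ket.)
-0.5134|00⟩ - 0.8582|01⟩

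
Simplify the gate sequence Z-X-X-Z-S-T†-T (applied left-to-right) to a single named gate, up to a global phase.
S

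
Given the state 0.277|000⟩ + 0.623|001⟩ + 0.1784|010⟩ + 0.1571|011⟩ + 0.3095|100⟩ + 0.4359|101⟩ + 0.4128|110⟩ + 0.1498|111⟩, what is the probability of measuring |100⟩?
0.09579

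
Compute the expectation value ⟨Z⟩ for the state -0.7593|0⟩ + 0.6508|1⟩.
0.153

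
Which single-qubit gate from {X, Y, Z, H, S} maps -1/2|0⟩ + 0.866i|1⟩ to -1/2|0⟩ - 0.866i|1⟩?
Z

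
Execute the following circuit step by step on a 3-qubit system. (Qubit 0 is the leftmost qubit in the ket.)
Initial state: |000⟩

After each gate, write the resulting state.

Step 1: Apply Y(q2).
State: i|001⟩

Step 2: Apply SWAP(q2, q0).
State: i|100⟩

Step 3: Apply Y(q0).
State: |000⟩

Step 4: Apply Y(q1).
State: i|010⟩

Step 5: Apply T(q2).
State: i|010⟩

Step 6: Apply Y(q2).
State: -|011⟩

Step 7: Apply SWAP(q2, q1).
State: -|011⟩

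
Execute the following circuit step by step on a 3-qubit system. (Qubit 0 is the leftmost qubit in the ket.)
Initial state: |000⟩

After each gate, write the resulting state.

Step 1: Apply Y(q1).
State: i|010⟩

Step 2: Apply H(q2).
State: (1/√2)i|010⟩ + (1/√2)i|011⟩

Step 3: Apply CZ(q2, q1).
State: (1/√2)i|010⟩ - (1/√2)i|011⟩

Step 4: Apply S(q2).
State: (1/√2)i|010⟩ + 1/√2|011⟩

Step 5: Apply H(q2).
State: (1/2 + (1/2)i)|010⟩ + (-1/2 + (1/2)i)|011⟩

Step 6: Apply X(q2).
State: (-1/2 + (1/2)i)|010⟩ + (1/2 + (1/2)i)|011⟩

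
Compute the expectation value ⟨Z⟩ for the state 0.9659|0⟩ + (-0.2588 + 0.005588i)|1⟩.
0.866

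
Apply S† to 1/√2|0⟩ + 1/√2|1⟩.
1/√2|0⟩ - (1/√2)i|1⟩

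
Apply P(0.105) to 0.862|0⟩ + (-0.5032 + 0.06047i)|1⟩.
0.862|0⟩ + (-0.5068 + 0.007398i)|1⟩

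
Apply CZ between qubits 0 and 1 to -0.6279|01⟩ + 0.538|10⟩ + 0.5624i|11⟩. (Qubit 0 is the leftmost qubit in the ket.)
-0.6279|01⟩ + 0.538|10⟩ - 0.5624i|11⟩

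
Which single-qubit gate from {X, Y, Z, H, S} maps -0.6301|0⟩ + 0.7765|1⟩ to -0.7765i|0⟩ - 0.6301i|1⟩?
Y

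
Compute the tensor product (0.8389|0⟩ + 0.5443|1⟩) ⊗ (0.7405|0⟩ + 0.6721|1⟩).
0.6212|00⟩ + 0.5638|01⟩ + 0.4031|10⟩ + 0.3658|11⟩

amp(|b₁b₂…⟩) = product of the factor amplitudes for bits b₁, b₂, …; only kets whose every factor amplitude is nonzero survive.
|00⟩: (0.8389)(0.7405) = 0.6212
|01⟩: (0.8389)(0.6721) = 0.5638
|10⟩: (0.5443)(0.7405) = 0.4031
|11⟩: (0.5443)(0.6721) = 0.3658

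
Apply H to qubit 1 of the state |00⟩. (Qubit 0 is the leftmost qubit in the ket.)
1/√2|00⟩ + 1/√2|01⟩

H on qubit 1 mixes each pair of kets that differ only in qubit 1: amplitudes (a, b) of (|…0…⟩, |…1…⟩) become ((a + b)/√2, (a − b)/√2). Kets absent from the input have amplitude 0.
(|00⟩, |01⟩): (a, b) = (1, 0) → (1/√2, 1/√2)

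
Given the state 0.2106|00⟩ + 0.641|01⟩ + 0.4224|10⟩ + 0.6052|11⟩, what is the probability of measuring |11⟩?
0.3663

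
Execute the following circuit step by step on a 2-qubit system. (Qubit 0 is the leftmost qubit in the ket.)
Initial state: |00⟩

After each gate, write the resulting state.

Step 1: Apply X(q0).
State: |10⟩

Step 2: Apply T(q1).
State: |10⟩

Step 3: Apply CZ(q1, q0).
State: |10⟩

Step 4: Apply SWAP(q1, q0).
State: |01⟩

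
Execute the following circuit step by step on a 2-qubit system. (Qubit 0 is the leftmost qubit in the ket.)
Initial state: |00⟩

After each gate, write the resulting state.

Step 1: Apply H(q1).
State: 1/√2|00⟩ + 1/√2|01⟩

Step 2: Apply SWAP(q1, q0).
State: 1/√2|00⟩ + 1/√2|10⟩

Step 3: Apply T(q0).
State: 1/√2|00⟩ + (1/2 + (1/2)i)|10⟩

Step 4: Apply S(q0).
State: 1/√2|00⟩ + (-1/2 + (1/2)i)|10⟩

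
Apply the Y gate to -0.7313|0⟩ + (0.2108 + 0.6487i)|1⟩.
(0.6487 - 0.2108i)|0⟩ - 0.7313i|1⟩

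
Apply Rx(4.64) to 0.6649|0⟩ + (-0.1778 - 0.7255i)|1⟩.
(-0.9841 + 0.1302i)|0⟩ + (0.1211 + 0.007245i)|1⟩

Rx(4.64) = [[cos(θ/2), −i·sin(θ/2)], [−i·sin(θ/2), cos(θ/2)]]; θ = 4.64, cos(θ/2) ≈ -0.681056, sin(θ/2) ≈ 0.732231.
With a = amp(|0⟩) = 0.6649 and b = amp(|1⟩) = (-0.1778 - 0.7255i):
new amp(|0⟩) = (-0.681056)·a + (-0.732231i)·b = (-0.9841 + 0.1302i)
new amp(|1⟩) = (-0.732231i)·a + (-0.681056)·b = (0.1211 + 0.007245i)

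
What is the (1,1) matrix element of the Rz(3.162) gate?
(-0.0102 + 0.9999i)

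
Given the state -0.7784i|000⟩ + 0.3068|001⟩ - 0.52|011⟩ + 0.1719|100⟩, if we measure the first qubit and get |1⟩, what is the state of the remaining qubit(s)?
|00⟩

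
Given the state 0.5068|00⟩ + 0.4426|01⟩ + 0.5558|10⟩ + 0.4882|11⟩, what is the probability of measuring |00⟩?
0.2568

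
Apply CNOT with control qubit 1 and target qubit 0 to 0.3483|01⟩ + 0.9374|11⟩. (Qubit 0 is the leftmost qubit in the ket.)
0.9374|01⟩ + 0.3483|11⟩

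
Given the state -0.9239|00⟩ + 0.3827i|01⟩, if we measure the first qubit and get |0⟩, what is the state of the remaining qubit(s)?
-0.9239|0⟩ + 0.3827i|1⟩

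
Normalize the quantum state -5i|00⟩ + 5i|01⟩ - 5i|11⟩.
-(1/√3)i|00⟩ + (1/√3)i|01⟩ - (1/√3)i|11⟩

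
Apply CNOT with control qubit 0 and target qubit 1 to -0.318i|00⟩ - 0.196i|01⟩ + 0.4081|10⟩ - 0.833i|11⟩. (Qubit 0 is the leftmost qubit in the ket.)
-0.318i|00⟩ - 0.196i|01⟩ - 0.833i|10⟩ + 0.4081|11⟩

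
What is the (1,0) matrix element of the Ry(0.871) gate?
0.4219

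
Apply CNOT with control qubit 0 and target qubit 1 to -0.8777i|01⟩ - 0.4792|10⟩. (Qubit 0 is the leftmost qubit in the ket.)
-0.8777i|01⟩ - 0.4792|11⟩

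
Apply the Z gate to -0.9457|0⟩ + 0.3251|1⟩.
-0.9457|0⟩ - 0.3251|1⟩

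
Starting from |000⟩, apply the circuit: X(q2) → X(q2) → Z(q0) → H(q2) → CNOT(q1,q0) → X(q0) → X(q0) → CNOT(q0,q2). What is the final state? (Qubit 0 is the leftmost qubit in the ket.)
1/√2|000⟩ + 1/√2|001⟩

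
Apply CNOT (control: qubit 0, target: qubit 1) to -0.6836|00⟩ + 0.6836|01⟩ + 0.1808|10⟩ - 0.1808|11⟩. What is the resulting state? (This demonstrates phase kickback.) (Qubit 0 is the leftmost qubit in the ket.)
-0.6836|00⟩ + 0.6836|01⟩ - 0.1808|10⟩ + 0.1808|11⟩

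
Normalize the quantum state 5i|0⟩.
i|0⟩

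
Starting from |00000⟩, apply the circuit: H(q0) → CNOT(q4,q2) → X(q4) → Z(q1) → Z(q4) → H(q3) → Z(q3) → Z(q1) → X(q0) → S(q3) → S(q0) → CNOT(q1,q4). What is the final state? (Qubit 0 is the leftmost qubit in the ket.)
-1/2|00001⟩ + (1/2)i|00011⟩ - (1/2)i|10001⟩ - 1/2|10011⟩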